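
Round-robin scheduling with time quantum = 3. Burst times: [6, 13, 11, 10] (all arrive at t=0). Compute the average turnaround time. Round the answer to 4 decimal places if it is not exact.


Time quantum = 3
Execution trace:
  J1 runs 3 units, time = 3
  J2 runs 3 units, time = 6
  J3 runs 3 units, time = 9
  J4 runs 3 units, time = 12
  J1 runs 3 units, time = 15
  J2 runs 3 units, time = 18
  J3 runs 3 units, time = 21
  J4 runs 3 units, time = 24
  J2 runs 3 units, time = 27
  J3 runs 3 units, time = 30
  J4 runs 3 units, time = 33
  J2 runs 3 units, time = 36
  J3 runs 2 units, time = 38
  J4 runs 1 units, time = 39
  J2 runs 1 units, time = 40
Finish times: [15, 40, 38, 39]
Average turnaround = 132/4 = 33.0

33.0


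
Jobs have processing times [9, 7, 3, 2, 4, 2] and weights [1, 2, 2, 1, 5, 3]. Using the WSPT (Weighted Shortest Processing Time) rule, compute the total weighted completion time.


Compute p/w ratios and sort ascending (WSPT): [(2, 3), (4, 5), (3, 2), (2, 1), (7, 2), (9, 1)]
Compute weighted completion times:
  Job (p=2,w=3): C=2, w*C=3*2=6
  Job (p=4,w=5): C=6, w*C=5*6=30
  Job (p=3,w=2): C=9, w*C=2*9=18
  Job (p=2,w=1): C=11, w*C=1*11=11
  Job (p=7,w=2): C=18, w*C=2*18=36
  Job (p=9,w=1): C=27, w*C=1*27=27
Total weighted completion time = 128

128


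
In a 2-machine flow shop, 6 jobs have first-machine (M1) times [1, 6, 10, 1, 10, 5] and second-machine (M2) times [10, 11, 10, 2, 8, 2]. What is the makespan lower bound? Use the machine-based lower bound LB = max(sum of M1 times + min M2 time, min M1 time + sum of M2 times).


LB1 = sum(M1 times) + min(M2 times) = 33 + 2 = 35
LB2 = min(M1 times) + sum(M2 times) = 1 + 43 = 44
Lower bound = max(LB1, LB2) = max(35, 44) = 44

44


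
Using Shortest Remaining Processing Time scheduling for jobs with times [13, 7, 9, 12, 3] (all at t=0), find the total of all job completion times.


Since all jobs arrive at t=0, SRPT equals SPT ordering.
SPT order: [3, 7, 9, 12, 13]
Completion times:
  Job 1: p=3, C=3
  Job 2: p=7, C=10
  Job 3: p=9, C=19
  Job 4: p=12, C=31
  Job 5: p=13, C=44
Total completion time = 3 + 10 + 19 + 31 + 44 = 107

107


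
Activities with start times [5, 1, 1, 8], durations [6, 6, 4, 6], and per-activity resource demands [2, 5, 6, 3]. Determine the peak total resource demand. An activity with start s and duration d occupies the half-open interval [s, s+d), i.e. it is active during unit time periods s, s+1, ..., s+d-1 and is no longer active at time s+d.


Each activity i is active on [start_i, start_i + duration_i).
Compute total resource usage per time slot:
  t=0: active resources = [], total = 0
  t=1: active resources = [5, 6], total = 11
  t=2: active resources = [5, 6], total = 11
  t=3: active resources = [5, 6], total = 11
  t=4: active resources = [5, 6], total = 11
  t=5: active resources = [2, 5], total = 7
  t=6: active resources = [2, 5], total = 7
  t=7: active resources = [2], total = 2
  t=8: active resources = [2, 3], total = 5
  t=9: active resources = [2, 3], total = 5
  t=10: active resources = [2, 3], total = 5
  t=11: active resources = [3], total = 3
  t=12: active resources = [3], total = 3
  t=13: active resources = [3], total = 3
Peak resource demand = 11

11


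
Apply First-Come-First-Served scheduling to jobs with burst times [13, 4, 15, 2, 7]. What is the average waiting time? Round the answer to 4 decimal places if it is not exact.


FCFS order (as given): [13, 4, 15, 2, 7]
Waiting times:
  Job 1: wait = 0
  Job 2: wait = 13
  Job 3: wait = 17
  Job 4: wait = 32
  Job 5: wait = 34
Sum of waiting times = 96
Average waiting time = 96/5 = 19.2

19.2


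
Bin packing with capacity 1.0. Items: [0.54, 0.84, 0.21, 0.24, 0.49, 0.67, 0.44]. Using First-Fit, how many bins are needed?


Place items sequentially using First-Fit:
  Item 0.54 -> new Bin 1
  Item 0.84 -> new Bin 2
  Item 0.21 -> Bin 1 (now 0.75)
  Item 0.24 -> Bin 1 (now 0.99)
  Item 0.49 -> new Bin 3
  Item 0.67 -> new Bin 4
  Item 0.44 -> Bin 3 (now 0.93)
Total bins used = 4

4


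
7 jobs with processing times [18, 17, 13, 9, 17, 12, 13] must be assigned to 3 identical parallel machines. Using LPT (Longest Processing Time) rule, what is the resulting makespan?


Sort jobs in decreasing order (LPT): [18, 17, 17, 13, 13, 12, 9]
Assign each job to the least loaded machine:
  Machine 1: jobs [18, 12, 9], load = 39
  Machine 2: jobs [17, 13], load = 30
  Machine 3: jobs [17, 13], load = 30
Makespan = max load = 39

39


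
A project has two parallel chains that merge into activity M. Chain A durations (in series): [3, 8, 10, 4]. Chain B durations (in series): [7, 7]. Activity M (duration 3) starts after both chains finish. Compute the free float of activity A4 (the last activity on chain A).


ES(A4) = sum of predecessors on chain A = 21
EF(A4) = ES + duration = 21 + 4 = 25
Successor of A4 is M. ES(M) = max(sum(A), sum(B)) = max(25, 14) = 25
Free float = ES(successor) - EF(current) = 25 - 25 = 0

0


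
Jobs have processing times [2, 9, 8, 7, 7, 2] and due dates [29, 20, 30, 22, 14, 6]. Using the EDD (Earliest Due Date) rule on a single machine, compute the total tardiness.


Sort by due date (EDD order): [(2, 6), (7, 14), (9, 20), (7, 22), (2, 29), (8, 30)]
Compute completion times and tardiness:
  Job 1: p=2, d=6, C=2, tardiness=max(0,2-6)=0
  Job 2: p=7, d=14, C=9, tardiness=max(0,9-14)=0
  Job 3: p=9, d=20, C=18, tardiness=max(0,18-20)=0
  Job 4: p=7, d=22, C=25, tardiness=max(0,25-22)=3
  Job 5: p=2, d=29, C=27, tardiness=max(0,27-29)=0
  Job 6: p=8, d=30, C=35, tardiness=max(0,35-30)=5
Total tardiness = 8

8


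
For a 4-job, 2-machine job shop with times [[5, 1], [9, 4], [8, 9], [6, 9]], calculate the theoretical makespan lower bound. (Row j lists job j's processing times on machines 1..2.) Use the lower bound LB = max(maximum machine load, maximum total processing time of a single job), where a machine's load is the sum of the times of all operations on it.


Machine loads:
  Machine 1: 5 + 9 + 8 + 6 = 28
  Machine 2: 1 + 4 + 9 + 9 = 23
Max machine load = 28
Job totals:
  Job 1: 6
  Job 2: 13
  Job 3: 17
  Job 4: 15
Max job total = 17
Lower bound = max(28, 17) = 28

28


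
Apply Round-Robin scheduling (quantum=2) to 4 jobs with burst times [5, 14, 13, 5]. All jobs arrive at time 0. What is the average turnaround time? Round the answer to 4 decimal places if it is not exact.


Time quantum = 2
Execution trace:
  J1 runs 2 units, time = 2
  J2 runs 2 units, time = 4
  J3 runs 2 units, time = 6
  J4 runs 2 units, time = 8
  J1 runs 2 units, time = 10
  J2 runs 2 units, time = 12
  J3 runs 2 units, time = 14
  J4 runs 2 units, time = 16
  J1 runs 1 units, time = 17
  J2 runs 2 units, time = 19
  J3 runs 2 units, time = 21
  J4 runs 1 units, time = 22
  J2 runs 2 units, time = 24
  J3 runs 2 units, time = 26
  J2 runs 2 units, time = 28
  J3 runs 2 units, time = 30
  J2 runs 2 units, time = 32
  J3 runs 2 units, time = 34
  J2 runs 2 units, time = 36
  J3 runs 1 units, time = 37
Finish times: [17, 36, 37, 22]
Average turnaround = 112/4 = 28.0

28.0


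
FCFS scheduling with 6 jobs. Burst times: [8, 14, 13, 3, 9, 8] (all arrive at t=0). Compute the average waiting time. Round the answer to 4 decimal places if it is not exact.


FCFS order (as given): [8, 14, 13, 3, 9, 8]
Waiting times:
  Job 1: wait = 0
  Job 2: wait = 8
  Job 3: wait = 22
  Job 4: wait = 35
  Job 5: wait = 38
  Job 6: wait = 47
Sum of waiting times = 150
Average waiting time = 150/6 = 25.0

25.0


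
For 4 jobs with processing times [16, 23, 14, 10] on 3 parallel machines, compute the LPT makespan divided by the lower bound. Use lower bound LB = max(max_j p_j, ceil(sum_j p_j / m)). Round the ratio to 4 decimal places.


LPT order: [23, 16, 14, 10]
Machine loads after assignment: [23, 16, 24]
LPT makespan = 24
Lower bound = max(max_job, ceil(total/3)) = max(23, 21) = 23
Ratio = 24 / 23 = 1.0435

1.0435


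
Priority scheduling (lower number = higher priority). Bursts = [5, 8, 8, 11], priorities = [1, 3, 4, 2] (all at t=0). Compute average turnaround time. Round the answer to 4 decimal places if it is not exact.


Sort by priority (ascending = highest first):
Order: [(1, 5), (2, 11), (3, 8), (4, 8)]
Completion times:
  Priority 1, burst=5, C=5
  Priority 2, burst=11, C=16
  Priority 3, burst=8, C=24
  Priority 4, burst=8, C=32
Average turnaround = 77/4 = 19.25

19.25


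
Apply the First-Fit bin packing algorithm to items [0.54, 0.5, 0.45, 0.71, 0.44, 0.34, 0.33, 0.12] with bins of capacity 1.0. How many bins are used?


Place items sequentially using First-Fit:
  Item 0.54 -> new Bin 1
  Item 0.5 -> new Bin 2
  Item 0.45 -> Bin 1 (now 0.99)
  Item 0.71 -> new Bin 3
  Item 0.44 -> Bin 2 (now 0.94)
  Item 0.34 -> new Bin 4
  Item 0.33 -> Bin 4 (now 0.67)
  Item 0.12 -> Bin 3 (now 0.83)
Total bins used = 4

4


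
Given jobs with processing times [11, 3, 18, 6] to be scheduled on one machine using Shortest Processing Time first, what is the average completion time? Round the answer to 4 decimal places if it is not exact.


Sort jobs by processing time (SPT order): [3, 6, 11, 18]
Compute completion times sequentially:
  Job 1: processing = 3, completes at 3
  Job 2: processing = 6, completes at 9
  Job 3: processing = 11, completes at 20
  Job 4: processing = 18, completes at 38
Sum of completion times = 70
Average completion time = 70/4 = 17.5

17.5


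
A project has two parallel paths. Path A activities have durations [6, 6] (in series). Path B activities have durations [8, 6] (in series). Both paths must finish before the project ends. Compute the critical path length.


Path A total = 6 + 6 = 12
Path B total = 8 + 6 = 14
Critical path = longest path = max(12, 14) = 14

14


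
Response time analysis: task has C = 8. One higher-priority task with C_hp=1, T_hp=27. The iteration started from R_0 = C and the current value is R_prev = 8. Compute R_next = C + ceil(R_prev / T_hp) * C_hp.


R_next = C + ceil(R_prev / T_hp) * C_hp
ceil(8 / 27) = ceil(0.2963) = 1
Interference = 1 * 1 = 1
R_next = 8 + 1 = 9

9


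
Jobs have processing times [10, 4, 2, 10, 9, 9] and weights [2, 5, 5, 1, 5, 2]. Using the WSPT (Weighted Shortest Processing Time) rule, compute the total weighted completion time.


Compute p/w ratios and sort ascending (WSPT): [(2, 5), (4, 5), (9, 5), (9, 2), (10, 2), (10, 1)]
Compute weighted completion times:
  Job (p=2,w=5): C=2, w*C=5*2=10
  Job (p=4,w=5): C=6, w*C=5*6=30
  Job (p=9,w=5): C=15, w*C=5*15=75
  Job (p=9,w=2): C=24, w*C=2*24=48
  Job (p=10,w=2): C=34, w*C=2*34=68
  Job (p=10,w=1): C=44, w*C=1*44=44
Total weighted completion time = 275

275


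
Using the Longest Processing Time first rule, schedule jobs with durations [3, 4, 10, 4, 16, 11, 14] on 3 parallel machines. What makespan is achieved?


Sort jobs in decreasing order (LPT): [16, 14, 11, 10, 4, 4, 3]
Assign each job to the least loaded machine:
  Machine 1: jobs [16, 4], load = 20
  Machine 2: jobs [14, 4, 3], load = 21
  Machine 3: jobs [11, 10], load = 21
Makespan = max load = 21

21


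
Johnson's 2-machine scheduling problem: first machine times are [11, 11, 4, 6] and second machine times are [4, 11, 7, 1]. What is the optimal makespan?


Apply Johnson's rule:
  Group 1 (a <= b): [(3, 4, 7), (2, 11, 11)]
  Group 2 (a > b): [(1, 11, 4), (4, 6, 1)]
Optimal job order: [3, 2, 1, 4]
Schedule:
  Job 3: M1 done at 4, M2 done at 11
  Job 2: M1 done at 15, M2 done at 26
  Job 1: M1 done at 26, M2 done at 30
  Job 4: M1 done at 32, M2 done at 33
Makespan = 33

33


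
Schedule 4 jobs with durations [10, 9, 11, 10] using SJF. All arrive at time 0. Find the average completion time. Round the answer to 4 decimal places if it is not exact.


SJF order (ascending): [9, 10, 10, 11]
Completion times:
  Job 1: burst=9, C=9
  Job 2: burst=10, C=19
  Job 3: burst=10, C=29
  Job 4: burst=11, C=40
Average completion = 97/4 = 24.25

24.25


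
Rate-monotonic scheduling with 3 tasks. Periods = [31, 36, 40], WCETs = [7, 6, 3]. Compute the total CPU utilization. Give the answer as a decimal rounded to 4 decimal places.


Compute individual utilizations (exact fractions):
  Task 1: C/T = 7/31 (approx. 0.2258)
  Task 2: C/T = 6/36 = 1/6 (approx. 0.1667)
  Task 3: C/T = 3/40 (approx. 0.075)
Total utilization U = 7/31 + 1/6 + 3/40 = 1739/3720
Rounded to 4 decimal places: U = 0.4675
RM (Liu & Layland) bound for 3 tasks = 0.779763; compare with U = 1739/3720 (approx. 0.467473)
U <= bound, so schedulable by RM sufficient condition.

0.4675


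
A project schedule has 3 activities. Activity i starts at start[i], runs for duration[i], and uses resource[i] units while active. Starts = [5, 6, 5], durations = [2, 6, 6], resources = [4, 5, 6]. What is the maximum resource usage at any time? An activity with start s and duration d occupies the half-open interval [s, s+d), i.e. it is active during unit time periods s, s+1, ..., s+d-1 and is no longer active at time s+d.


Each activity i is active on [start_i, start_i + duration_i).
Compute total resource usage per time slot:
  t=0: active resources = [], total = 0
  t=1: active resources = [], total = 0
  t=2: active resources = [], total = 0
  t=3: active resources = [], total = 0
  t=4: active resources = [], total = 0
  t=5: active resources = [4, 6], total = 10
  t=6: active resources = [4, 5, 6], total = 15
  t=7: active resources = [5, 6], total = 11
  t=8: active resources = [5, 6], total = 11
  t=9: active resources = [5, 6], total = 11
  t=10: active resources = [5, 6], total = 11
  t=11: active resources = [5], total = 5
Peak resource demand = 15

15


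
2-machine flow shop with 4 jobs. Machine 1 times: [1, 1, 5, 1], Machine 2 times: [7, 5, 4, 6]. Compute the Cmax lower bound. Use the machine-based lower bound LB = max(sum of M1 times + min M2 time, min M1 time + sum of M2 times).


LB1 = sum(M1 times) + min(M2 times) = 8 + 4 = 12
LB2 = min(M1 times) + sum(M2 times) = 1 + 22 = 23
Lower bound = max(LB1, LB2) = max(12, 23) = 23

23


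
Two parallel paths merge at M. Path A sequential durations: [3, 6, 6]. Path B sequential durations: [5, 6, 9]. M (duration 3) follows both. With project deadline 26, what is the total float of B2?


Forward pass: ES(B2) = sum of predecessors on chain B = 5
EF = ES + duration = 5 + 6 = 11
Backward pass: LF(M) = deadline = 26; LS(M) = 26 - 3 = 23
LF(B2) = LS(M) - sum(successors on chain B) = 23 - 9 = 14
LS = LF - duration = 14 - 6 = 8
Total float = LS - ES = 8 - 5 = 3

3


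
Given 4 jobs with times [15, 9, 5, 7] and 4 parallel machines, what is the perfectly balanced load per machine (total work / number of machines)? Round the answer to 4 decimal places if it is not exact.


Total processing time = 15 + 9 + 5 + 7 = 36
Number of machines = 4
Ideal balanced load = 36 / 4 = 9.0

9.0


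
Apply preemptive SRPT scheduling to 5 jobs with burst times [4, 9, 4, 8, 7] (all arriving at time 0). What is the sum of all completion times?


Since all jobs arrive at t=0, SRPT equals SPT ordering.
SPT order: [4, 4, 7, 8, 9]
Completion times:
  Job 1: p=4, C=4
  Job 2: p=4, C=8
  Job 3: p=7, C=15
  Job 4: p=8, C=23
  Job 5: p=9, C=32
Total completion time = 4 + 8 + 15 + 23 + 32 = 82

82


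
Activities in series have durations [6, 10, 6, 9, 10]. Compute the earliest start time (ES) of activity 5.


Activity 5 starts after activities 1 through 4 complete.
Predecessor durations: [6, 10, 6, 9]
ES = 6 + 10 + 6 + 9 = 31

31


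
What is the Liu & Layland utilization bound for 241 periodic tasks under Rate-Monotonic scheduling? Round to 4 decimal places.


Compute 2^(1/241) = 1.0028802694
Subtract 1: 1.0028802694 - 1 = 0.0028802694
Multiply by n: 241 * 0.0028802694 = 0.6941449254
Round to 4 dp: 0.6941

0.6941


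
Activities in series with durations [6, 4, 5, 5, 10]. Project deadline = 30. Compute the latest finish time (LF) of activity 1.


LF(activity 1) = deadline - sum of successor durations
Successors: activities 2 through 5 with durations [4, 5, 5, 10]
Sum of successor durations = 24
LF = 30 - 24 = 6

6


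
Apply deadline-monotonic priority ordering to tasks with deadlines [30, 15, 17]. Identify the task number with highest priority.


Sort tasks by relative deadline (ascending):
  Task 2: deadline = 15
  Task 3: deadline = 17
  Task 1: deadline = 30
Priority order (highest first): [2, 3, 1]
Highest priority task = 2

2


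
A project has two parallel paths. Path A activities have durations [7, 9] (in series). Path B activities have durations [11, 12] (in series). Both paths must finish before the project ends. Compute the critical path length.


Path A total = 7 + 9 = 16
Path B total = 11 + 12 = 23
Critical path = longest path = max(16, 23) = 23

23


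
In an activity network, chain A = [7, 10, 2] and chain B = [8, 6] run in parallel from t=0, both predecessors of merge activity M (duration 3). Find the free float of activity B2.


ES(B2) = sum of predecessors on chain B = 8
EF(B2) = ES + duration = 8 + 6 = 14
Successor of B2 is M. ES(M) = max(sum(A), sum(B)) = max(19, 14) = 19
Free float = ES(successor) - EF(current) = 19 - 14 = 5

5


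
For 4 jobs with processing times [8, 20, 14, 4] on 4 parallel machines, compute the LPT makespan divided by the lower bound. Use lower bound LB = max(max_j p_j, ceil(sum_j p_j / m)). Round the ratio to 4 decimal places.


LPT order: [20, 14, 8, 4]
Machine loads after assignment: [20, 14, 8, 4]
LPT makespan = 20
Lower bound = max(max_job, ceil(total/4)) = max(20, 12) = 20
Ratio = 20 / 20 = 1.0

1.0


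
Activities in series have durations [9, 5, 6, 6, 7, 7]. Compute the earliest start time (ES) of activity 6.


Activity 6 starts after activities 1 through 5 complete.
Predecessor durations: [9, 5, 6, 6, 7]
ES = 9 + 5 + 6 + 6 + 7 = 33

33


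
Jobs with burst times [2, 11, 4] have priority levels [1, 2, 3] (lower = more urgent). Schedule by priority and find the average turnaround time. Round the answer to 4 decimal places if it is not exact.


Sort by priority (ascending = highest first):
Order: [(1, 2), (2, 11), (3, 4)]
Completion times:
  Priority 1, burst=2, C=2
  Priority 2, burst=11, C=13
  Priority 3, burst=4, C=17
Average turnaround = 32/3 = 10.6667

10.6667


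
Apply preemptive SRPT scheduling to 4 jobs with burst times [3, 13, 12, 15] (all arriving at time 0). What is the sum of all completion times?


Since all jobs arrive at t=0, SRPT equals SPT ordering.
SPT order: [3, 12, 13, 15]
Completion times:
  Job 1: p=3, C=3
  Job 2: p=12, C=15
  Job 3: p=13, C=28
  Job 4: p=15, C=43
Total completion time = 3 + 15 + 28 + 43 = 89

89


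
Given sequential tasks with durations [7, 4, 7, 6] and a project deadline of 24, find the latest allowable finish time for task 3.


LF(activity 3) = deadline - sum of successor durations
Successors: activities 4 through 4 with durations [6]
Sum of successor durations = 6
LF = 24 - 6 = 18

18


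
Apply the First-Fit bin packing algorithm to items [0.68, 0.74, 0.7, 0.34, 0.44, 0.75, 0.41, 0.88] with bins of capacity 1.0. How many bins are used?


Place items sequentially using First-Fit:
  Item 0.68 -> new Bin 1
  Item 0.74 -> new Bin 2
  Item 0.7 -> new Bin 3
  Item 0.34 -> new Bin 4
  Item 0.44 -> Bin 4 (now 0.78)
  Item 0.75 -> new Bin 5
  Item 0.41 -> new Bin 6
  Item 0.88 -> new Bin 7
Total bins used = 7

7


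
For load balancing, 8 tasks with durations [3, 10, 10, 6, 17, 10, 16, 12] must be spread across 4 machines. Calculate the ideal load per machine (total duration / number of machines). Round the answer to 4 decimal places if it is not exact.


Total processing time = 3 + 10 + 10 + 6 + 17 + 10 + 16 + 12 = 84
Number of machines = 4
Ideal balanced load = 84 / 4 = 21.0

21.0


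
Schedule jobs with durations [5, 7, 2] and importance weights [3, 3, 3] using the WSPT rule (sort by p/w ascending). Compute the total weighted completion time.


Compute p/w ratios and sort ascending (WSPT): [(2, 3), (5, 3), (7, 3)]
Compute weighted completion times:
  Job (p=2,w=3): C=2, w*C=3*2=6
  Job (p=5,w=3): C=7, w*C=3*7=21
  Job (p=7,w=3): C=14, w*C=3*14=42
Total weighted completion time = 69

69


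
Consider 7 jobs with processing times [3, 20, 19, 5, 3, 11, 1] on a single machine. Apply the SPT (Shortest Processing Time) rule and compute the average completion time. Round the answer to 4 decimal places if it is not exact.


Sort jobs by processing time (SPT order): [1, 3, 3, 5, 11, 19, 20]
Compute completion times sequentially:
  Job 1: processing = 1, completes at 1
  Job 2: processing = 3, completes at 4
  Job 3: processing = 3, completes at 7
  Job 4: processing = 5, completes at 12
  Job 5: processing = 11, completes at 23
  Job 6: processing = 19, completes at 42
  Job 7: processing = 20, completes at 62
Sum of completion times = 151
Average completion time = 151/7 = 21.5714

21.5714


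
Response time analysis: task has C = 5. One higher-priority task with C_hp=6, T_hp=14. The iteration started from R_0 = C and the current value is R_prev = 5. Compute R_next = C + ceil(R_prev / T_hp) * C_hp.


R_next = C + ceil(R_prev / T_hp) * C_hp
ceil(5 / 14) = ceil(0.3571) = 1
Interference = 1 * 6 = 6
R_next = 5 + 6 = 11

11


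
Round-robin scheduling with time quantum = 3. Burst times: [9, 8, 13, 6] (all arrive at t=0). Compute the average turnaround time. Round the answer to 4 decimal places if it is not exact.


Time quantum = 3
Execution trace:
  J1 runs 3 units, time = 3
  J2 runs 3 units, time = 6
  J3 runs 3 units, time = 9
  J4 runs 3 units, time = 12
  J1 runs 3 units, time = 15
  J2 runs 3 units, time = 18
  J3 runs 3 units, time = 21
  J4 runs 3 units, time = 24
  J1 runs 3 units, time = 27
  J2 runs 2 units, time = 29
  J3 runs 3 units, time = 32
  J3 runs 3 units, time = 35
  J3 runs 1 units, time = 36
Finish times: [27, 29, 36, 24]
Average turnaround = 116/4 = 29.0

29.0


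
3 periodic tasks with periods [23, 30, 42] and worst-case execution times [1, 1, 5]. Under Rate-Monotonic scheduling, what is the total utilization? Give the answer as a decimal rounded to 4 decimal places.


Compute individual utilizations (exact fractions):
  Task 1: C/T = 1/23 (approx. 0.0435)
  Task 2: C/T = 1/30 (approx. 0.0333)
  Task 3: C/T = 5/42 (approx. 0.119)
Total utilization U = 1/23 + 1/30 + 5/42 = 473/2415
Rounded to 4 decimal places: U = 0.1959
RM (Liu & Layland) bound for 3 tasks = 0.779763; compare with U = 473/2415 (approx. 0.195859)
U <= bound, so schedulable by RM sufficient condition.

0.1959


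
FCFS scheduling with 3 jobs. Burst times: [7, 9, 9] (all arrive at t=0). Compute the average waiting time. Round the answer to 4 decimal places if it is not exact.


FCFS order (as given): [7, 9, 9]
Waiting times:
  Job 1: wait = 0
  Job 2: wait = 7
  Job 3: wait = 16
Sum of waiting times = 23
Average waiting time = 23/3 = 7.6667

7.6667


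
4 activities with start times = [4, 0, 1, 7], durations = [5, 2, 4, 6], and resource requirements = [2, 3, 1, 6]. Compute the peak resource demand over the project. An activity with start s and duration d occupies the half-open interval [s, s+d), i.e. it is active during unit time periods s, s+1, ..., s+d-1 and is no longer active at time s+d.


Each activity i is active on [start_i, start_i + duration_i).
Compute total resource usage per time slot:
  t=0: active resources = [3], total = 3
  t=1: active resources = [3, 1], total = 4
  t=2: active resources = [1], total = 1
  t=3: active resources = [1], total = 1
  t=4: active resources = [2, 1], total = 3
  t=5: active resources = [2], total = 2
  t=6: active resources = [2], total = 2
  t=7: active resources = [2, 6], total = 8
  t=8: active resources = [2, 6], total = 8
  t=9: active resources = [6], total = 6
  t=10: active resources = [6], total = 6
  t=11: active resources = [6], total = 6
  t=12: active resources = [6], total = 6
Peak resource demand = 8

8


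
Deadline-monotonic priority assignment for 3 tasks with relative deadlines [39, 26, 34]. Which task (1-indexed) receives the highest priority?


Sort tasks by relative deadline (ascending):
  Task 2: deadline = 26
  Task 3: deadline = 34
  Task 1: deadline = 39
Priority order (highest first): [2, 3, 1]
Highest priority task = 2

2


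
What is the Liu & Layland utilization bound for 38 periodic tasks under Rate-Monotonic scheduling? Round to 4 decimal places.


Compute 2^(1/38) = 1.0184080933
Subtract 1: 1.0184080933 - 1 = 0.0184080933
Multiply by n: 38 * 0.0184080933 = 0.6995075454
Round to 4 dp: 0.6995

0.6995


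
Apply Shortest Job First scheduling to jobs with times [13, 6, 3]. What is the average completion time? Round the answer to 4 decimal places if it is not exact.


SJF order (ascending): [3, 6, 13]
Completion times:
  Job 1: burst=3, C=3
  Job 2: burst=6, C=9
  Job 3: burst=13, C=22
Average completion = 34/3 = 11.3333

11.3333


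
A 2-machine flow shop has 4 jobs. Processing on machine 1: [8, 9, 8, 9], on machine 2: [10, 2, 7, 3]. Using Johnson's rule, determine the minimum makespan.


Apply Johnson's rule:
  Group 1 (a <= b): [(1, 8, 10)]
  Group 2 (a > b): [(3, 8, 7), (4, 9, 3), (2, 9, 2)]
Optimal job order: [1, 3, 4, 2]
Schedule:
  Job 1: M1 done at 8, M2 done at 18
  Job 3: M1 done at 16, M2 done at 25
  Job 4: M1 done at 25, M2 done at 28
  Job 2: M1 done at 34, M2 done at 36
Makespan = 36

36


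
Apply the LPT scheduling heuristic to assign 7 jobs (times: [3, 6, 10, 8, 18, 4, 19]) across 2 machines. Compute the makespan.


Sort jobs in decreasing order (LPT): [19, 18, 10, 8, 6, 4, 3]
Assign each job to the least loaded machine:
  Machine 1: jobs [19, 8, 6], load = 33
  Machine 2: jobs [18, 10, 4, 3], load = 35
Makespan = max load = 35

35


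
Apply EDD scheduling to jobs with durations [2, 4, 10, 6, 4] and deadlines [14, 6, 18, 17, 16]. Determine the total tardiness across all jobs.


Sort by due date (EDD order): [(4, 6), (2, 14), (4, 16), (6, 17), (10, 18)]
Compute completion times and tardiness:
  Job 1: p=4, d=6, C=4, tardiness=max(0,4-6)=0
  Job 2: p=2, d=14, C=6, tardiness=max(0,6-14)=0
  Job 3: p=4, d=16, C=10, tardiness=max(0,10-16)=0
  Job 4: p=6, d=17, C=16, tardiness=max(0,16-17)=0
  Job 5: p=10, d=18, C=26, tardiness=max(0,26-18)=8
Total tardiness = 8

8


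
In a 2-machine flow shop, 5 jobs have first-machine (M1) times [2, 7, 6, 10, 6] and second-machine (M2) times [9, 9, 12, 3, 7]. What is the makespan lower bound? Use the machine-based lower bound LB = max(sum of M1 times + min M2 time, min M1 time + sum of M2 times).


LB1 = sum(M1 times) + min(M2 times) = 31 + 3 = 34
LB2 = min(M1 times) + sum(M2 times) = 2 + 40 = 42
Lower bound = max(LB1, LB2) = max(34, 42) = 42

42


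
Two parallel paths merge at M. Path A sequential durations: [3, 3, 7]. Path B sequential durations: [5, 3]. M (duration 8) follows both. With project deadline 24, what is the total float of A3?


Forward pass: ES(A3) = sum of predecessors on chain A = 6
EF = ES + duration = 6 + 7 = 13
Backward pass: LF(M) = deadline = 24; LS(M) = 24 - 8 = 16
LF(A3) = LS(M) - sum(successors on chain A) = 16 - 0 = 16
LS = LF - duration = 16 - 7 = 9
Total float = LS - ES = 9 - 6 = 3

3


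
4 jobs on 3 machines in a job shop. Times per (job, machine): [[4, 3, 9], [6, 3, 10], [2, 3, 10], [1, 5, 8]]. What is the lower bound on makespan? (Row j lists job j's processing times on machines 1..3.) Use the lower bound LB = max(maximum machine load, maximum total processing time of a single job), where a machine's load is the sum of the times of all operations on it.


Machine loads:
  Machine 1: 4 + 6 + 2 + 1 = 13
  Machine 2: 3 + 3 + 3 + 5 = 14
  Machine 3: 9 + 10 + 10 + 8 = 37
Max machine load = 37
Job totals:
  Job 1: 16
  Job 2: 19
  Job 3: 15
  Job 4: 14
Max job total = 19
Lower bound = max(37, 19) = 37

37


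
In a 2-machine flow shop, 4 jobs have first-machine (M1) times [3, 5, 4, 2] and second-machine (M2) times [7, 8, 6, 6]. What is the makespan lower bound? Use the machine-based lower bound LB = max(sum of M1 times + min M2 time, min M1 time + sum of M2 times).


LB1 = sum(M1 times) + min(M2 times) = 14 + 6 = 20
LB2 = min(M1 times) + sum(M2 times) = 2 + 27 = 29
Lower bound = max(LB1, LB2) = max(20, 29) = 29

29


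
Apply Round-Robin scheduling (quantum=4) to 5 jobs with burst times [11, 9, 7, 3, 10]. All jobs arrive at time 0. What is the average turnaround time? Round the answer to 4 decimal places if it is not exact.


Time quantum = 4
Execution trace:
  J1 runs 4 units, time = 4
  J2 runs 4 units, time = 8
  J3 runs 4 units, time = 12
  J4 runs 3 units, time = 15
  J5 runs 4 units, time = 19
  J1 runs 4 units, time = 23
  J2 runs 4 units, time = 27
  J3 runs 3 units, time = 30
  J5 runs 4 units, time = 34
  J1 runs 3 units, time = 37
  J2 runs 1 units, time = 38
  J5 runs 2 units, time = 40
Finish times: [37, 38, 30, 15, 40]
Average turnaround = 160/5 = 32.0

32.0


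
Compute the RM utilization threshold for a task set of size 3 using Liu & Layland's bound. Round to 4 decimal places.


Compute 2^(1/3) = 1.2599210499
Subtract 1: 1.2599210499 - 1 = 0.2599210499
Multiply by n: 3 * 0.2599210499 = 0.7797631497
Round to 4 dp: 0.7798

0.7798


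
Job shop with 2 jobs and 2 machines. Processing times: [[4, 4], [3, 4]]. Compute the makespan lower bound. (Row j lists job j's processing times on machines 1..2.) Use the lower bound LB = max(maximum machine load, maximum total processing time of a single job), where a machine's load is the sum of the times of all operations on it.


Machine loads:
  Machine 1: 4 + 3 = 7
  Machine 2: 4 + 4 = 8
Max machine load = 8
Job totals:
  Job 1: 8
  Job 2: 7
Max job total = 8
Lower bound = max(8, 8) = 8

8


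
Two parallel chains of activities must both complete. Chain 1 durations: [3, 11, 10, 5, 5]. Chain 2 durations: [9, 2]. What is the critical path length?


Path A total = 3 + 11 + 10 + 5 + 5 = 34
Path B total = 9 + 2 = 11
Critical path = longest path = max(34, 11) = 34

34


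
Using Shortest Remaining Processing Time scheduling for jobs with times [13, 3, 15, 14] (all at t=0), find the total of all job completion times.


Since all jobs arrive at t=0, SRPT equals SPT ordering.
SPT order: [3, 13, 14, 15]
Completion times:
  Job 1: p=3, C=3
  Job 2: p=13, C=16
  Job 3: p=14, C=30
  Job 4: p=15, C=45
Total completion time = 3 + 16 + 30 + 45 = 94

94


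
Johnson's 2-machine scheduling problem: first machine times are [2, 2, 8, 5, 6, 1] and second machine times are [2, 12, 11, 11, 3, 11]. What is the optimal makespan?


Apply Johnson's rule:
  Group 1 (a <= b): [(6, 1, 11), (1, 2, 2), (2, 2, 12), (4, 5, 11), (3, 8, 11)]
  Group 2 (a > b): [(5, 6, 3)]
Optimal job order: [6, 1, 2, 4, 3, 5]
Schedule:
  Job 6: M1 done at 1, M2 done at 12
  Job 1: M1 done at 3, M2 done at 14
  Job 2: M1 done at 5, M2 done at 26
  Job 4: M1 done at 10, M2 done at 37
  Job 3: M1 done at 18, M2 done at 48
  Job 5: M1 done at 24, M2 done at 51
Makespan = 51

51


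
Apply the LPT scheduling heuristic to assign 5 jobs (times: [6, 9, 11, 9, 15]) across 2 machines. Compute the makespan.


Sort jobs in decreasing order (LPT): [15, 11, 9, 9, 6]
Assign each job to the least loaded machine:
  Machine 1: jobs [15, 9], load = 24
  Machine 2: jobs [11, 9, 6], load = 26
Makespan = max load = 26

26


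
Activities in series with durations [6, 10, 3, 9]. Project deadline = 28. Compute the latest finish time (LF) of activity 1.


LF(activity 1) = deadline - sum of successor durations
Successors: activities 2 through 4 with durations [10, 3, 9]
Sum of successor durations = 22
LF = 28 - 22 = 6

6


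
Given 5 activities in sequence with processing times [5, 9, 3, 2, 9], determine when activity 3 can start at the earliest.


Activity 3 starts after activities 1 through 2 complete.
Predecessor durations: [5, 9]
ES = 5 + 9 = 14

14


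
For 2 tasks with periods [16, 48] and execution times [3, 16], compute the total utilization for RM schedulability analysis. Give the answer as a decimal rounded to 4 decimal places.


Compute individual utilizations (exact fractions):
  Task 1: C/T = 3/16 (approx. 0.1875)
  Task 2: C/T = 16/48 = 1/3 (approx. 0.3333)
Total utilization U = 3/16 + 1/3 = 25/48
Rounded to 4 decimal places: U = 0.5208
RM (Liu & Layland) bound for 2 tasks = 0.828427; compare with U = 25/48 (approx. 0.520833)
U <= bound, so schedulable by RM sufficient condition.

0.5208


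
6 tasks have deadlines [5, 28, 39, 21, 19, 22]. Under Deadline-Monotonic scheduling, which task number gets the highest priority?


Sort tasks by relative deadline (ascending):
  Task 1: deadline = 5
  Task 5: deadline = 19
  Task 4: deadline = 21
  Task 6: deadline = 22
  Task 2: deadline = 28
  Task 3: deadline = 39
Priority order (highest first): [1, 5, 4, 6, 2, 3]
Highest priority task = 1

1


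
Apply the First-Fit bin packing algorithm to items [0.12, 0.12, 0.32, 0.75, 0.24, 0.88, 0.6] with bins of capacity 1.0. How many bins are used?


Place items sequentially using First-Fit:
  Item 0.12 -> new Bin 1
  Item 0.12 -> Bin 1 (now 0.24)
  Item 0.32 -> Bin 1 (now 0.56)
  Item 0.75 -> new Bin 2
  Item 0.24 -> Bin 1 (now 0.8)
  Item 0.88 -> new Bin 3
  Item 0.6 -> new Bin 4
Total bins used = 4

4


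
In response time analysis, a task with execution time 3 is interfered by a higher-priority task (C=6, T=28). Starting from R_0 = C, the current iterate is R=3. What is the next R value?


R_next = C + ceil(R_prev / T_hp) * C_hp
ceil(3 / 28) = ceil(0.1071) = 1
Interference = 1 * 6 = 6
R_next = 3 + 6 = 9

9


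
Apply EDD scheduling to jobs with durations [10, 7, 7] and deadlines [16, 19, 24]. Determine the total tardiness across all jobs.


Sort by due date (EDD order): [(10, 16), (7, 19), (7, 24)]
Compute completion times and tardiness:
  Job 1: p=10, d=16, C=10, tardiness=max(0,10-16)=0
  Job 2: p=7, d=19, C=17, tardiness=max(0,17-19)=0
  Job 3: p=7, d=24, C=24, tardiness=max(0,24-24)=0
Total tardiness = 0

0


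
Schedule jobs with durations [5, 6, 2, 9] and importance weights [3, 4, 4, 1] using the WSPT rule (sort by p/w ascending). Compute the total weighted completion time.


Compute p/w ratios and sort ascending (WSPT): [(2, 4), (6, 4), (5, 3), (9, 1)]
Compute weighted completion times:
  Job (p=2,w=4): C=2, w*C=4*2=8
  Job (p=6,w=4): C=8, w*C=4*8=32
  Job (p=5,w=3): C=13, w*C=3*13=39
  Job (p=9,w=1): C=22, w*C=1*22=22
Total weighted completion time = 101

101


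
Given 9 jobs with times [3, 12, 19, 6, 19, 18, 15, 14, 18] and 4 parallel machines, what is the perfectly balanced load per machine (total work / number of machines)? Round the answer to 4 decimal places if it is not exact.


Total processing time = 3 + 12 + 19 + 6 + 19 + 18 + 15 + 14 + 18 = 124
Number of machines = 4
Ideal balanced load = 124 / 4 = 31.0

31.0


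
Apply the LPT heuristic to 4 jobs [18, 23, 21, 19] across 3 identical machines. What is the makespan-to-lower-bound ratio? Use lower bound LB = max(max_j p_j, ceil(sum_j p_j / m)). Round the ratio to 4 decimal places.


LPT order: [23, 21, 19, 18]
Machine loads after assignment: [23, 21, 37]
LPT makespan = 37
Lower bound = max(max_job, ceil(total/3)) = max(23, 27) = 27
Ratio = 37 / 27 = 1.3704

1.3704


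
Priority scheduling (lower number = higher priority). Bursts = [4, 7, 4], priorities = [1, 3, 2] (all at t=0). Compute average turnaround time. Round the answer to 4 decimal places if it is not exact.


Sort by priority (ascending = highest first):
Order: [(1, 4), (2, 4), (3, 7)]
Completion times:
  Priority 1, burst=4, C=4
  Priority 2, burst=4, C=8
  Priority 3, burst=7, C=15
Average turnaround = 27/3 = 9.0

9.0


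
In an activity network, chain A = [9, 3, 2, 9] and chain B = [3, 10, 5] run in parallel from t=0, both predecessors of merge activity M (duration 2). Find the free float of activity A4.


ES(A4) = sum of predecessors on chain A = 14
EF(A4) = ES + duration = 14 + 9 = 23
Successor of A4 is M. ES(M) = max(sum(A), sum(B)) = max(23, 18) = 23
Free float = ES(successor) - EF(current) = 23 - 23 = 0

0


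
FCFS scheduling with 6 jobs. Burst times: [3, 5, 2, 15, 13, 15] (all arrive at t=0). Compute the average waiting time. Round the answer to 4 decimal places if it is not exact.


FCFS order (as given): [3, 5, 2, 15, 13, 15]
Waiting times:
  Job 1: wait = 0
  Job 2: wait = 3
  Job 3: wait = 8
  Job 4: wait = 10
  Job 5: wait = 25
  Job 6: wait = 38
Sum of waiting times = 84
Average waiting time = 84/6 = 14.0

14.0


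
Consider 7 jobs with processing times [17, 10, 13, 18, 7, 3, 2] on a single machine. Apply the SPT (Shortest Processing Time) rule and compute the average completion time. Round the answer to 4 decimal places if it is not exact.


Sort jobs by processing time (SPT order): [2, 3, 7, 10, 13, 17, 18]
Compute completion times sequentially:
  Job 1: processing = 2, completes at 2
  Job 2: processing = 3, completes at 5
  Job 3: processing = 7, completes at 12
  Job 4: processing = 10, completes at 22
  Job 5: processing = 13, completes at 35
  Job 6: processing = 17, completes at 52
  Job 7: processing = 18, completes at 70
Sum of completion times = 198
Average completion time = 198/7 = 28.2857

28.2857


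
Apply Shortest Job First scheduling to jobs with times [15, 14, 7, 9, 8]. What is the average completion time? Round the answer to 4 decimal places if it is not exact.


SJF order (ascending): [7, 8, 9, 14, 15]
Completion times:
  Job 1: burst=7, C=7
  Job 2: burst=8, C=15
  Job 3: burst=9, C=24
  Job 4: burst=14, C=38
  Job 5: burst=15, C=53
Average completion = 137/5 = 27.4

27.4


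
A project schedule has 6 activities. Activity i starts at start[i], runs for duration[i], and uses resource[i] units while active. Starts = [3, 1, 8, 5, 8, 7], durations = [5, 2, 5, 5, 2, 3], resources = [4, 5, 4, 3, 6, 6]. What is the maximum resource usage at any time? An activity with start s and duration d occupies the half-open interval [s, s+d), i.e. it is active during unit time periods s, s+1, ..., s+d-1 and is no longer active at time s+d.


Each activity i is active on [start_i, start_i + duration_i).
Compute total resource usage per time slot:
  t=0: active resources = [], total = 0
  t=1: active resources = [5], total = 5
  t=2: active resources = [5], total = 5
  t=3: active resources = [4], total = 4
  t=4: active resources = [4], total = 4
  t=5: active resources = [4, 3], total = 7
  t=6: active resources = [4, 3], total = 7
  t=7: active resources = [4, 3, 6], total = 13
  t=8: active resources = [4, 3, 6, 6], total = 19
  t=9: active resources = [4, 3, 6, 6], total = 19
  t=10: active resources = [4], total = 4
  t=11: active resources = [4], total = 4
  t=12: active resources = [4], total = 4
Peak resource demand = 19

19


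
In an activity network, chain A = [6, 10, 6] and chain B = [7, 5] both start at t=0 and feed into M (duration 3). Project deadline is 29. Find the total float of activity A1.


Forward pass: ES(A1) = sum of predecessors on chain A = 0
EF = ES + duration = 0 + 6 = 6
Backward pass: LF(M) = deadline = 29; LS(M) = 29 - 3 = 26
LF(A1) = LS(M) - sum(successors on chain A) = 26 - 16 = 10
LS = LF - duration = 10 - 6 = 4
Total float = LS - ES = 4 - 0 = 4

4


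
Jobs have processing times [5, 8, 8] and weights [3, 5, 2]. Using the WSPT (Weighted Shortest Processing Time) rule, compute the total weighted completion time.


Compute p/w ratios and sort ascending (WSPT): [(8, 5), (5, 3), (8, 2)]
Compute weighted completion times:
  Job (p=8,w=5): C=8, w*C=5*8=40
  Job (p=5,w=3): C=13, w*C=3*13=39
  Job (p=8,w=2): C=21, w*C=2*21=42
Total weighted completion time = 121

121


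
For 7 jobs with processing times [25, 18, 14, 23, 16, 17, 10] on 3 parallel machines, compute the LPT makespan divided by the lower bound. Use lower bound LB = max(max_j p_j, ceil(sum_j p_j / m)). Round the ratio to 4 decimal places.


LPT order: [25, 23, 18, 17, 16, 14, 10]
Machine loads after assignment: [39, 39, 45]
LPT makespan = 45
Lower bound = max(max_job, ceil(total/3)) = max(25, 41) = 41
Ratio = 45 / 41 = 1.0976

1.0976


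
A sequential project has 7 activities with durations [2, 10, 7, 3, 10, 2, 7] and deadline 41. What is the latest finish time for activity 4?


LF(activity 4) = deadline - sum of successor durations
Successors: activities 5 through 7 with durations [10, 2, 7]
Sum of successor durations = 19
LF = 41 - 19 = 22

22
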